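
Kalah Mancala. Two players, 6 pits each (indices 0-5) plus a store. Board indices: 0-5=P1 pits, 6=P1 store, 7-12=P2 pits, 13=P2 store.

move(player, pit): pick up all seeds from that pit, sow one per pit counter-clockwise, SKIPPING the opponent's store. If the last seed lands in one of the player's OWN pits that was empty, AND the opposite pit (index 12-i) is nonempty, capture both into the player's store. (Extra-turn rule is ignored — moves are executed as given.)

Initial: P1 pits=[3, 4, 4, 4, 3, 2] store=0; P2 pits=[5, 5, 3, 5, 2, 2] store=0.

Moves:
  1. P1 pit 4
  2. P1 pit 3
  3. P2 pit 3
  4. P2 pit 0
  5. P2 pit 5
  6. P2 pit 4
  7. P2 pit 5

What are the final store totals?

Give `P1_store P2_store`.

Answer: 2 5

Derivation:
Move 1: P1 pit4 -> P1=[3,4,4,4,0,3](1) P2=[6,5,3,5,2,2](0)
Move 2: P1 pit3 -> P1=[3,4,4,0,1,4](2) P2=[7,5,3,5,2,2](0)
Move 3: P2 pit3 -> P1=[4,5,4,0,1,4](2) P2=[7,5,3,0,3,3](1)
Move 4: P2 pit0 -> P1=[5,5,4,0,1,4](2) P2=[0,6,4,1,4,4](2)
Move 5: P2 pit5 -> P1=[6,6,5,0,1,4](2) P2=[0,6,4,1,4,0](3)
Move 6: P2 pit4 -> P1=[7,7,5,0,1,4](2) P2=[0,6,4,1,0,1](4)
Move 7: P2 pit5 -> P1=[7,7,5,0,1,4](2) P2=[0,6,4,1,0,0](5)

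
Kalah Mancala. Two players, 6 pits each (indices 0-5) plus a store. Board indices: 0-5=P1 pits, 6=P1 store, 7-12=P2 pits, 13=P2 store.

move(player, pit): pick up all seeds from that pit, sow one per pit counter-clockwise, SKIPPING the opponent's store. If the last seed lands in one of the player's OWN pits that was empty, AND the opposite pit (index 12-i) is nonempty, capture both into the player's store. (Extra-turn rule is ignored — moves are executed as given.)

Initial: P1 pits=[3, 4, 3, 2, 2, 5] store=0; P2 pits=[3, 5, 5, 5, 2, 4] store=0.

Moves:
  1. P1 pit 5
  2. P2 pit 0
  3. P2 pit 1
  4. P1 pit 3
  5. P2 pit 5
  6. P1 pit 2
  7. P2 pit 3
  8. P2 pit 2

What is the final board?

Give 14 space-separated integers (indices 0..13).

Answer: 7 8 2 4 5 2 2 0 0 0 1 6 2 4

Derivation:
Move 1: P1 pit5 -> P1=[3,4,3,2,2,0](1) P2=[4,6,6,6,2,4](0)
Move 2: P2 pit0 -> P1=[3,4,3,2,2,0](1) P2=[0,7,7,7,3,4](0)
Move 3: P2 pit1 -> P1=[4,5,3,2,2,0](1) P2=[0,0,8,8,4,5](1)
Move 4: P1 pit3 -> P1=[4,5,3,0,3,1](1) P2=[0,0,8,8,4,5](1)
Move 5: P2 pit5 -> P1=[5,6,4,1,3,1](1) P2=[0,0,8,8,4,0](2)
Move 6: P1 pit2 -> P1=[5,6,0,2,4,2](2) P2=[0,0,8,8,4,0](2)
Move 7: P2 pit3 -> P1=[6,7,1,3,5,2](2) P2=[0,0,8,0,5,1](3)
Move 8: P2 pit2 -> P1=[7,8,2,4,5,2](2) P2=[0,0,0,1,6,2](4)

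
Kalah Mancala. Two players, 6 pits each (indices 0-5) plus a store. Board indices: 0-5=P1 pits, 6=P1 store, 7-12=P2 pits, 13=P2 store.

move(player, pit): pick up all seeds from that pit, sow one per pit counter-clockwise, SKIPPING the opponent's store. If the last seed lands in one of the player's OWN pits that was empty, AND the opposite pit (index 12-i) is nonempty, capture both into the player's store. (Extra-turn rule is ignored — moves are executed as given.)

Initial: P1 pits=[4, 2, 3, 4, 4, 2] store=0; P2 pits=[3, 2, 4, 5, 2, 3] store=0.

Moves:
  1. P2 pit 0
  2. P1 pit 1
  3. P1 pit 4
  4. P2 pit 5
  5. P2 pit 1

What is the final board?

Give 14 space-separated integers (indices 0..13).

Answer: 0 1 4 5 0 3 1 1 0 6 7 3 0 7

Derivation:
Move 1: P2 pit0 -> P1=[4,2,3,4,4,2](0) P2=[0,3,5,6,2,3](0)
Move 2: P1 pit1 -> P1=[4,0,4,5,4,2](0) P2=[0,3,5,6,2,3](0)
Move 3: P1 pit4 -> P1=[4,0,4,5,0,3](1) P2=[1,4,5,6,2,3](0)
Move 4: P2 pit5 -> P1=[5,1,4,5,0,3](1) P2=[1,4,5,6,2,0](1)
Move 5: P2 pit1 -> P1=[0,1,4,5,0,3](1) P2=[1,0,6,7,3,0](7)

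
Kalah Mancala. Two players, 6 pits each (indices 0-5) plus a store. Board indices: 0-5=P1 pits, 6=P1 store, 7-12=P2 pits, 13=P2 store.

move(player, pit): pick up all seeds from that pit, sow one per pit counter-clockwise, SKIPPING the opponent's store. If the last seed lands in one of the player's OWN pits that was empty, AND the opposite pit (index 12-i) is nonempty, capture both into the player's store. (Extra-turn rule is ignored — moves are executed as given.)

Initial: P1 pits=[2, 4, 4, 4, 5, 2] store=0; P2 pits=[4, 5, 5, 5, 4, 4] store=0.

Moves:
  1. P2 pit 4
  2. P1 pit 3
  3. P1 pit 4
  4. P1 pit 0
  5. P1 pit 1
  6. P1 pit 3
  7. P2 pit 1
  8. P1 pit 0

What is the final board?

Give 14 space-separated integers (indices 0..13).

Answer: 0 0 6 0 2 5 12 7 0 1 7 0 6 2

Derivation:
Move 1: P2 pit4 -> P1=[3,5,4,4,5,2](0) P2=[4,5,5,5,0,5](1)
Move 2: P1 pit3 -> P1=[3,5,4,0,6,3](1) P2=[5,5,5,5,0,5](1)
Move 3: P1 pit4 -> P1=[3,5,4,0,0,4](2) P2=[6,6,6,6,0,5](1)
Move 4: P1 pit0 -> P1=[0,6,5,0,0,4](9) P2=[6,6,0,6,0,5](1)
Move 5: P1 pit1 -> P1=[0,0,6,1,1,5](10) P2=[7,6,0,6,0,5](1)
Move 6: P1 pit3 -> P1=[0,0,6,0,2,5](10) P2=[7,6,0,6,0,5](1)
Move 7: P2 pit1 -> P1=[1,0,6,0,2,5](10) P2=[7,0,1,7,1,6](2)
Move 8: P1 pit0 -> P1=[0,0,6,0,2,5](12) P2=[7,0,1,7,0,6](2)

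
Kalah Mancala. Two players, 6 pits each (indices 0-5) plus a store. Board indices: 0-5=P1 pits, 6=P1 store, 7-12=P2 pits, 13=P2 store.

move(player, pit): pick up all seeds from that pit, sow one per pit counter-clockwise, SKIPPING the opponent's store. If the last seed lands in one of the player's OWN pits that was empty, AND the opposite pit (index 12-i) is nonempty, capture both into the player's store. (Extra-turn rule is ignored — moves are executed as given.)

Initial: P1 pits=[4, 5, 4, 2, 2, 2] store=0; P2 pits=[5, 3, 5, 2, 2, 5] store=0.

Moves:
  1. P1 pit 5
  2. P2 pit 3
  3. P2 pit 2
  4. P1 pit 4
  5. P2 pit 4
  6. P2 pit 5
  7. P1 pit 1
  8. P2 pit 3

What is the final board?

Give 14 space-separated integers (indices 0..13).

Answer: 7 0 6 4 2 3 3 8 4 0 0 1 0 3

Derivation:
Move 1: P1 pit5 -> P1=[4,5,4,2,2,0](1) P2=[6,3,5,2,2,5](0)
Move 2: P2 pit3 -> P1=[4,5,4,2,2,0](1) P2=[6,3,5,0,3,6](0)
Move 3: P2 pit2 -> P1=[5,5,4,2,2,0](1) P2=[6,3,0,1,4,7](1)
Move 4: P1 pit4 -> P1=[5,5,4,2,0,1](2) P2=[6,3,0,1,4,7](1)
Move 5: P2 pit4 -> P1=[6,6,4,2,0,1](2) P2=[6,3,0,1,0,8](2)
Move 6: P2 pit5 -> P1=[7,7,5,3,1,2](2) P2=[7,3,0,1,0,0](3)
Move 7: P1 pit1 -> P1=[7,0,6,4,2,3](3) P2=[8,4,0,1,0,0](3)
Move 8: P2 pit3 -> P1=[7,0,6,4,2,3](3) P2=[8,4,0,0,1,0](3)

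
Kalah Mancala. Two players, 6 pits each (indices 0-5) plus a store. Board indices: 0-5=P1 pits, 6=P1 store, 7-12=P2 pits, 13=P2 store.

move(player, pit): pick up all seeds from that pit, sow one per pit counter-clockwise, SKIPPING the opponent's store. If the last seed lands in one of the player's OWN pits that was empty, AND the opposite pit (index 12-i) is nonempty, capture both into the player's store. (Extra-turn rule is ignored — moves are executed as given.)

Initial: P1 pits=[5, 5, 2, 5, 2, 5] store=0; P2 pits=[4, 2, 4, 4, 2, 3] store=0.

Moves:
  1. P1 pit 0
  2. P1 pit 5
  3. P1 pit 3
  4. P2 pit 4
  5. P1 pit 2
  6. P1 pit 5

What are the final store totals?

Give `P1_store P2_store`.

Move 1: P1 pit0 -> P1=[0,6,3,6,3,6](0) P2=[4,2,4,4,2,3](0)
Move 2: P1 pit5 -> P1=[0,6,3,6,3,0](1) P2=[5,3,5,5,3,3](0)
Move 3: P1 pit3 -> P1=[0,6,3,0,4,1](2) P2=[6,4,6,5,3,3](0)
Move 4: P2 pit4 -> P1=[1,6,3,0,4,1](2) P2=[6,4,6,5,0,4](1)
Move 5: P1 pit2 -> P1=[1,6,0,1,5,2](2) P2=[6,4,6,5,0,4](1)
Move 6: P1 pit5 -> P1=[1,6,0,1,5,0](3) P2=[7,4,6,5,0,4](1)

Answer: 3 1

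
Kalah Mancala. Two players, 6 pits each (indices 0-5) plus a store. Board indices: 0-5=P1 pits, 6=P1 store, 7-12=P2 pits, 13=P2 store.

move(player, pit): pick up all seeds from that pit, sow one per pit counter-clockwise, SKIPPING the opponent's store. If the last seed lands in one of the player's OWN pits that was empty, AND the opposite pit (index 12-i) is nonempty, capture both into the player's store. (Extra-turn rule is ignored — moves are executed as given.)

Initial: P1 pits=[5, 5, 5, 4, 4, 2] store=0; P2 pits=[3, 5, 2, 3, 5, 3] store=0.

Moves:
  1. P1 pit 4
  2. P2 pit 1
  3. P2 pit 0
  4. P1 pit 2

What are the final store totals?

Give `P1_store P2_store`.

Move 1: P1 pit4 -> P1=[5,5,5,4,0,3](1) P2=[4,6,2,3,5,3](0)
Move 2: P2 pit1 -> P1=[6,5,5,4,0,3](1) P2=[4,0,3,4,6,4](1)
Move 3: P2 pit0 -> P1=[6,5,5,4,0,3](1) P2=[0,1,4,5,7,4](1)
Move 4: P1 pit2 -> P1=[6,5,0,5,1,4](2) P2=[1,1,4,5,7,4](1)

Answer: 2 1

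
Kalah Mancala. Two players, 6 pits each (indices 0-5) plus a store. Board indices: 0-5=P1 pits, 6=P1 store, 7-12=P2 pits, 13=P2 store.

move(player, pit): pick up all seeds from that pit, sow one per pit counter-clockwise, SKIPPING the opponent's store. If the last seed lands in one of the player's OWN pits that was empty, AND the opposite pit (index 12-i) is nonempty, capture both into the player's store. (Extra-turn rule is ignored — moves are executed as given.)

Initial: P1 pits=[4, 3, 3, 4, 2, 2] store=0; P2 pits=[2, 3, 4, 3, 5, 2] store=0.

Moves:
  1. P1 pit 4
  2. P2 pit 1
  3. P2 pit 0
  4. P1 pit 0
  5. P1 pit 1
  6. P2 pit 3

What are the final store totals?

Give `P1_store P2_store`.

Move 1: P1 pit4 -> P1=[4,3,3,4,0,3](1) P2=[2,3,4,3,5,2](0)
Move 2: P2 pit1 -> P1=[4,3,3,4,0,3](1) P2=[2,0,5,4,6,2](0)
Move 3: P2 pit0 -> P1=[4,3,3,4,0,3](1) P2=[0,1,6,4,6,2](0)
Move 4: P1 pit0 -> P1=[0,4,4,5,0,3](3) P2=[0,0,6,4,6,2](0)
Move 5: P1 pit1 -> P1=[0,0,5,6,1,4](3) P2=[0,0,6,4,6,2](0)
Move 6: P2 pit3 -> P1=[1,0,5,6,1,4](3) P2=[0,0,6,0,7,3](1)

Answer: 3 1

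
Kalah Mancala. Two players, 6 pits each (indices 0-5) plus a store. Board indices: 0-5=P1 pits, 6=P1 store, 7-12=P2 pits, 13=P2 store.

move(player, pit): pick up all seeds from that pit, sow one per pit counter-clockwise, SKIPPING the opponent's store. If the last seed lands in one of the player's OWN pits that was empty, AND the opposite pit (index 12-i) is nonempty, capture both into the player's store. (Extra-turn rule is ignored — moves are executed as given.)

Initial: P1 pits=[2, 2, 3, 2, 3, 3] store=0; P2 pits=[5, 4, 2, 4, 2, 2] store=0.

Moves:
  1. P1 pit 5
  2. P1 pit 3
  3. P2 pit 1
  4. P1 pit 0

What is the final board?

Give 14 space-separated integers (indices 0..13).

Move 1: P1 pit5 -> P1=[2,2,3,2,3,0](1) P2=[6,5,2,4,2,2](0)
Move 2: P1 pit3 -> P1=[2,2,3,0,4,0](8) P2=[0,5,2,4,2,2](0)
Move 3: P2 pit1 -> P1=[2,2,3,0,4,0](8) P2=[0,0,3,5,3,3](1)
Move 4: P1 pit0 -> P1=[0,3,4,0,4,0](8) P2=[0,0,3,5,3,3](1)

Answer: 0 3 4 0 4 0 8 0 0 3 5 3 3 1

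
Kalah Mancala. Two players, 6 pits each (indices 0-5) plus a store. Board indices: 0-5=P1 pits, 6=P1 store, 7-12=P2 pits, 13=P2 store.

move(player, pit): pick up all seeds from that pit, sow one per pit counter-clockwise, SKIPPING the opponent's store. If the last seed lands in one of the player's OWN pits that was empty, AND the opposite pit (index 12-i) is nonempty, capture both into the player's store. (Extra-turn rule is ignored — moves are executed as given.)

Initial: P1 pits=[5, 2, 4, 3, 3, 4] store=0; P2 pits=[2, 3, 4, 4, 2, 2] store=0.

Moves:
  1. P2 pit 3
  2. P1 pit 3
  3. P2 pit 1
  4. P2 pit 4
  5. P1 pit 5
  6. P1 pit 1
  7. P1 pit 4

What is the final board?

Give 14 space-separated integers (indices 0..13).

Answer: 7 0 5 1 0 1 3 4 2 7 2 0 4 2

Derivation:
Move 1: P2 pit3 -> P1=[6,2,4,3,3,4](0) P2=[2,3,4,0,3,3](1)
Move 2: P1 pit3 -> P1=[6,2,4,0,4,5](1) P2=[2,3,4,0,3,3](1)
Move 3: P2 pit1 -> P1=[6,2,4,0,4,5](1) P2=[2,0,5,1,4,3](1)
Move 4: P2 pit4 -> P1=[7,3,4,0,4,5](1) P2=[2,0,5,1,0,4](2)
Move 5: P1 pit5 -> P1=[7,3,4,0,4,0](2) P2=[3,1,6,2,0,4](2)
Move 6: P1 pit1 -> P1=[7,0,5,1,5,0](2) P2=[3,1,6,2,0,4](2)
Move 7: P1 pit4 -> P1=[7,0,5,1,0,1](3) P2=[4,2,7,2,0,4](2)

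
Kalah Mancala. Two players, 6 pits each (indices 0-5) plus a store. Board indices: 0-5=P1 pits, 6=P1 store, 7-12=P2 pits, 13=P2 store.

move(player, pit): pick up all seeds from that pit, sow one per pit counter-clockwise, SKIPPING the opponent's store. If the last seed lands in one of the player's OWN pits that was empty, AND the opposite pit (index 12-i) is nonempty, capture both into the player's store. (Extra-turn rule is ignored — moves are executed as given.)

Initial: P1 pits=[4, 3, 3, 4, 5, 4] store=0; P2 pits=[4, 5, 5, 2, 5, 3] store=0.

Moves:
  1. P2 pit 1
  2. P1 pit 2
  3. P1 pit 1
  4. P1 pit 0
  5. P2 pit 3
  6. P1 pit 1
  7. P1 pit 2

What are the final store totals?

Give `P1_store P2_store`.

Move 1: P2 pit1 -> P1=[4,3,3,4,5,4](0) P2=[4,0,6,3,6,4](1)
Move 2: P1 pit2 -> P1=[4,3,0,5,6,5](0) P2=[4,0,6,3,6,4](1)
Move 3: P1 pit1 -> P1=[4,0,1,6,7,5](0) P2=[4,0,6,3,6,4](1)
Move 4: P1 pit0 -> P1=[0,1,2,7,8,5](0) P2=[4,0,6,3,6,4](1)
Move 5: P2 pit3 -> P1=[0,1,2,7,8,5](0) P2=[4,0,6,0,7,5](2)
Move 6: P1 pit1 -> P1=[0,0,3,7,8,5](0) P2=[4,0,6,0,7,5](2)
Move 7: P1 pit2 -> P1=[0,0,0,8,9,6](0) P2=[4,0,6,0,7,5](2)

Answer: 0 2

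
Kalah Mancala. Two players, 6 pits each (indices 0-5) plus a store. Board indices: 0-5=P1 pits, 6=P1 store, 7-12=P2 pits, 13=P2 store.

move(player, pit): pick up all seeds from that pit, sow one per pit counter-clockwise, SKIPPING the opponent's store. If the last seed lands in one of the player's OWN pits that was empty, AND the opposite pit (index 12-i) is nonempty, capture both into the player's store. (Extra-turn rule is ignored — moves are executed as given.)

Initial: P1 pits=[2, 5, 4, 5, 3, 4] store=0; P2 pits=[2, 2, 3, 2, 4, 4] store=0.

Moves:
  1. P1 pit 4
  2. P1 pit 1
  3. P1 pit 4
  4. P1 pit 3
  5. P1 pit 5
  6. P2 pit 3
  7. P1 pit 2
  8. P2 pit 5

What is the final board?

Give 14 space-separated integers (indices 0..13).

Answer: 4 1 1 2 3 1 5 6 4 5 0 6 0 2

Derivation:
Move 1: P1 pit4 -> P1=[2,5,4,5,0,5](1) P2=[3,2,3,2,4,4](0)
Move 2: P1 pit1 -> P1=[2,0,5,6,1,6](2) P2=[3,2,3,2,4,4](0)
Move 3: P1 pit4 -> P1=[2,0,5,6,0,7](2) P2=[3,2,3,2,4,4](0)
Move 4: P1 pit3 -> P1=[2,0,5,0,1,8](3) P2=[4,3,4,2,4,4](0)
Move 5: P1 pit5 -> P1=[3,0,5,0,1,0](4) P2=[5,4,5,3,5,5](0)
Move 6: P2 pit3 -> P1=[3,0,5,0,1,0](4) P2=[5,4,5,0,6,6](1)
Move 7: P1 pit2 -> P1=[3,0,0,1,2,1](5) P2=[6,4,5,0,6,6](1)
Move 8: P2 pit5 -> P1=[4,1,1,2,3,1](5) P2=[6,4,5,0,6,0](2)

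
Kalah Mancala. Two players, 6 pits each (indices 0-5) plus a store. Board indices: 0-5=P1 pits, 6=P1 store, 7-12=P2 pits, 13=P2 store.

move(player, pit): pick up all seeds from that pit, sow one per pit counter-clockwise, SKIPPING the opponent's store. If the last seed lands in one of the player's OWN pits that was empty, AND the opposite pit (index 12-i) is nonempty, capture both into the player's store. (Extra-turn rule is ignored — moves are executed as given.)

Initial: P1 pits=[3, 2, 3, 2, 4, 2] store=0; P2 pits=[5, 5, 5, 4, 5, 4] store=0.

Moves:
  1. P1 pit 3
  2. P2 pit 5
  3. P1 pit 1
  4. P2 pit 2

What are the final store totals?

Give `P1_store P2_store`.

Move 1: P1 pit3 -> P1=[3,2,3,0,5,3](0) P2=[5,5,5,4,5,4](0)
Move 2: P2 pit5 -> P1=[4,3,4,0,5,3](0) P2=[5,5,5,4,5,0](1)
Move 3: P1 pit1 -> P1=[4,0,5,1,6,3](0) P2=[5,5,5,4,5,0](1)
Move 4: P2 pit2 -> P1=[5,0,5,1,6,3](0) P2=[5,5,0,5,6,1](2)

Answer: 0 2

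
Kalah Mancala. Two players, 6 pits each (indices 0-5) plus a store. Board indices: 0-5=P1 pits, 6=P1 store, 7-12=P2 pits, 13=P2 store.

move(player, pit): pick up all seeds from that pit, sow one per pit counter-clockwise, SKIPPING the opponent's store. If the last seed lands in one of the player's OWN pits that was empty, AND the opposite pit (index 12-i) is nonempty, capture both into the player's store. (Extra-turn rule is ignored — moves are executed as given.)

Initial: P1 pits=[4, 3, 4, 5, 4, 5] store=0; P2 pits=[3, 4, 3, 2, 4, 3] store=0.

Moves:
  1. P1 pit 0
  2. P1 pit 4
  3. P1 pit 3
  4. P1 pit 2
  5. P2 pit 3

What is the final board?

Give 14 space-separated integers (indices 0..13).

Move 1: P1 pit0 -> P1=[0,4,5,6,5,5](0) P2=[3,4,3,2,4,3](0)
Move 2: P1 pit4 -> P1=[0,4,5,6,0,6](1) P2=[4,5,4,2,4,3](0)
Move 3: P1 pit3 -> P1=[0,4,5,0,1,7](2) P2=[5,6,5,2,4,3](0)
Move 4: P1 pit2 -> P1=[0,4,0,1,2,8](3) P2=[6,6,5,2,4,3](0)
Move 5: P2 pit3 -> P1=[0,4,0,1,2,8](3) P2=[6,6,5,0,5,4](0)

Answer: 0 4 0 1 2 8 3 6 6 5 0 5 4 0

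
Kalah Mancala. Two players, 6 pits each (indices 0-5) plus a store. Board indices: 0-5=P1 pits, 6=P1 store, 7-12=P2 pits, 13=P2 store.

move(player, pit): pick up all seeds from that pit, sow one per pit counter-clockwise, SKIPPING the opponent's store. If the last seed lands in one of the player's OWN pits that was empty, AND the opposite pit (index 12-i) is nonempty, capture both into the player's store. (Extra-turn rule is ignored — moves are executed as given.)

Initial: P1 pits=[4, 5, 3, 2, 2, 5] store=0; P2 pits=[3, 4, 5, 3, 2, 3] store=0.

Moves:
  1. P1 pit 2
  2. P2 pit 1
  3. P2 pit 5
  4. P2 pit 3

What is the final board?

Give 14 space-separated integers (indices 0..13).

Move 1: P1 pit2 -> P1=[4,5,0,3,3,6](0) P2=[3,4,5,3,2,3](0)
Move 2: P2 pit1 -> P1=[4,5,0,3,3,6](0) P2=[3,0,6,4,3,4](0)
Move 3: P2 pit5 -> P1=[5,6,1,3,3,6](0) P2=[3,0,6,4,3,0](1)
Move 4: P2 pit3 -> P1=[6,6,1,3,3,6](0) P2=[3,0,6,0,4,1](2)

Answer: 6 6 1 3 3 6 0 3 0 6 0 4 1 2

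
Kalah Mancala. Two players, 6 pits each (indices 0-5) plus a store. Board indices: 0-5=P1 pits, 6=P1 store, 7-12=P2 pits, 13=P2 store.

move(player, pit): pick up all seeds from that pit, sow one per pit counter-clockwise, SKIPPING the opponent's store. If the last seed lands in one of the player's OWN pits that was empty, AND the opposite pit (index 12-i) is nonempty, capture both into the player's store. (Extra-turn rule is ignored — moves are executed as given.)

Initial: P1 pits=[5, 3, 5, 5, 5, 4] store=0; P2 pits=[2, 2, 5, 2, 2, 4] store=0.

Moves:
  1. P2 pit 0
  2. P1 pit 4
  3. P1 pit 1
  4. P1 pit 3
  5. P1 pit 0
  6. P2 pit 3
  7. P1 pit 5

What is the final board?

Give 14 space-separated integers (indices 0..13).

Move 1: P2 pit0 -> P1=[5,3,5,5,5,4](0) P2=[0,3,6,2,2,4](0)
Move 2: P1 pit4 -> P1=[5,3,5,5,0,5](1) P2=[1,4,7,2,2,4](0)
Move 3: P1 pit1 -> P1=[5,0,6,6,0,5](6) P2=[1,0,7,2,2,4](0)
Move 4: P1 pit3 -> P1=[5,0,6,0,1,6](7) P2=[2,1,8,2,2,4](0)
Move 5: P1 pit0 -> P1=[0,1,7,1,2,7](7) P2=[2,1,8,2,2,4](0)
Move 6: P2 pit3 -> P1=[0,1,7,1,2,7](7) P2=[2,1,8,0,3,5](0)
Move 7: P1 pit5 -> P1=[0,1,7,1,2,0](8) P2=[3,2,9,1,4,6](0)

Answer: 0 1 7 1 2 0 8 3 2 9 1 4 6 0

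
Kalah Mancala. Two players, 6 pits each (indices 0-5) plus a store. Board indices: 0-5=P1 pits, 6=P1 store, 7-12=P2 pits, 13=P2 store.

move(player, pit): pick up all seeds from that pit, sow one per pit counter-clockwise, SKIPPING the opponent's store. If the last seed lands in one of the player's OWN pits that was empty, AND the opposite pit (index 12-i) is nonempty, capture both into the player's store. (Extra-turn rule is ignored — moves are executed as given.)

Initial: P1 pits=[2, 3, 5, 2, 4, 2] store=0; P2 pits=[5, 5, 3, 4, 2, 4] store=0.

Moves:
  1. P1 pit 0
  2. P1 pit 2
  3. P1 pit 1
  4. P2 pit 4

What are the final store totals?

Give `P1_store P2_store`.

Move 1: P1 pit0 -> P1=[0,4,6,2,4,2](0) P2=[5,5,3,4,2,4](0)
Move 2: P1 pit2 -> P1=[0,4,0,3,5,3](1) P2=[6,6,3,4,2,4](0)
Move 3: P1 pit1 -> P1=[0,0,1,4,6,4](1) P2=[6,6,3,4,2,4](0)
Move 4: P2 pit4 -> P1=[0,0,1,4,6,4](1) P2=[6,6,3,4,0,5](1)

Answer: 1 1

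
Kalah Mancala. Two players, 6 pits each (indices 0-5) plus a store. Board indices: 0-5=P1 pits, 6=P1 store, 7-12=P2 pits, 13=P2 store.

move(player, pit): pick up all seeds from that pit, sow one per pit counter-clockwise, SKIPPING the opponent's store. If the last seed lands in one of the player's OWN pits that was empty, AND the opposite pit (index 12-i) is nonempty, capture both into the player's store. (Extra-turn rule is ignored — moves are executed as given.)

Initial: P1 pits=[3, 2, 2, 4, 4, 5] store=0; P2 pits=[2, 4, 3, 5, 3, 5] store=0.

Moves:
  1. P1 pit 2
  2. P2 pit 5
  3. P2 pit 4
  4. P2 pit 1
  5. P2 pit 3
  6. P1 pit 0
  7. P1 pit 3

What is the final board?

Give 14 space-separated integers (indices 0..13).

Answer: 0 5 3 0 7 7 2 3 1 5 1 2 3 3

Derivation:
Move 1: P1 pit2 -> P1=[3,2,0,5,5,5](0) P2=[2,4,3,5,3,5](0)
Move 2: P2 pit5 -> P1=[4,3,1,6,5,5](0) P2=[2,4,3,5,3,0](1)
Move 3: P2 pit4 -> P1=[5,3,1,6,5,5](0) P2=[2,4,3,5,0,1](2)
Move 4: P2 pit1 -> P1=[5,3,1,6,5,5](0) P2=[2,0,4,6,1,2](2)
Move 5: P2 pit3 -> P1=[6,4,2,6,5,5](0) P2=[2,0,4,0,2,3](3)
Move 6: P1 pit0 -> P1=[0,5,3,7,6,6](1) P2=[2,0,4,0,2,3](3)
Move 7: P1 pit3 -> P1=[0,5,3,0,7,7](2) P2=[3,1,5,1,2,3](3)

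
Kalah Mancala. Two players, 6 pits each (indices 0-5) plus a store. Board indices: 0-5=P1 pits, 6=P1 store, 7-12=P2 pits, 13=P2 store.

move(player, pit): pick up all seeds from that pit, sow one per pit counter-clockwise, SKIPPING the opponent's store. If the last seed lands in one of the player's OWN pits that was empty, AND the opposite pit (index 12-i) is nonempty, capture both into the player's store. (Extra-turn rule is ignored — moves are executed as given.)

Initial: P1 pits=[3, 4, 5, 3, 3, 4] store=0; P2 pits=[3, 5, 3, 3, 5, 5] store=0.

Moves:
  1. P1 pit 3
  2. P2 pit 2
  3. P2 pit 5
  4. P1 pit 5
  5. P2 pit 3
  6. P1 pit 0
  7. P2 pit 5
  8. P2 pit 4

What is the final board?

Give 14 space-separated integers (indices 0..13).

Move 1: P1 pit3 -> P1=[3,4,5,0,4,5](1) P2=[3,5,3,3,5,5](0)
Move 2: P2 pit2 -> P1=[3,4,5,0,4,5](1) P2=[3,5,0,4,6,6](0)
Move 3: P2 pit5 -> P1=[4,5,6,1,5,5](1) P2=[3,5,0,4,6,0](1)
Move 4: P1 pit5 -> P1=[4,5,6,1,5,0](2) P2=[4,6,1,5,6,0](1)
Move 5: P2 pit3 -> P1=[5,6,6,1,5,0](2) P2=[4,6,1,0,7,1](2)
Move 6: P1 pit0 -> P1=[0,7,7,2,6,0](7) P2=[0,6,1,0,7,1](2)
Move 7: P2 pit5 -> P1=[0,7,7,2,6,0](7) P2=[0,6,1,0,7,0](3)
Move 8: P2 pit4 -> P1=[1,8,8,3,7,0](7) P2=[0,6,1,0,0,1](4)

Answer: 1 8 8 3 7 0 7 0 6 1 0 0 1 4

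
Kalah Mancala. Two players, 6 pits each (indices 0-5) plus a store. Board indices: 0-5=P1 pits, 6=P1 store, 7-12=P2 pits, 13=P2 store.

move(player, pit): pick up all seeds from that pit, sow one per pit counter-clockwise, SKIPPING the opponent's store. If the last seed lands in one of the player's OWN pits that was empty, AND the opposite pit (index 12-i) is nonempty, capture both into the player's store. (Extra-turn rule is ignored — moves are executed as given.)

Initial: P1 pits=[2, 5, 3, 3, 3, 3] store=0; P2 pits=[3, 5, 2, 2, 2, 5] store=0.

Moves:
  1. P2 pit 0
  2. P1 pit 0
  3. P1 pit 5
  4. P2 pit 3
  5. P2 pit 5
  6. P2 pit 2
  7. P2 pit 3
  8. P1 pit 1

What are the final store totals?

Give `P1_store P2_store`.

Answer: 2 4

Derivation:
Move 1: P2 pit0 -> P1=[2,5,3,3,3,3](0) P2=[0,6,3,3,2,5](0)
Move 2: P1 pit0 -> P1=[0,6,4,3,3,3](0) P2=[0,6,3,3,2,5](0)
Move 3: P1 pit5 -> P1=[0,6,4,3,3,0](1) P2=[1,7,3,3,2,5](0)
Move 4: P2 pit3 -> P1=[0,6,4,3,3,0](1) P2=[1,7,3,0,3,6](1)
Move 5: P2 pit5 -> P1=[1,7,5,4,4,0](1) P2=[1,7,3,0,3,0](2)
Move 6: P2 pit2 -> P1=[0,7,5,4,4,0](1) P2=[1,7,0,1,4,0](4)
Move 7: P2 pit3 -> P1=[0,7,5,4,4,0](1) P2=[1,7,0,0,5,0](4)
Move 8: P1 pit1 -> P1=[0,0,6,5,5,1](2) P2=[2,8,0,0,5,0](4)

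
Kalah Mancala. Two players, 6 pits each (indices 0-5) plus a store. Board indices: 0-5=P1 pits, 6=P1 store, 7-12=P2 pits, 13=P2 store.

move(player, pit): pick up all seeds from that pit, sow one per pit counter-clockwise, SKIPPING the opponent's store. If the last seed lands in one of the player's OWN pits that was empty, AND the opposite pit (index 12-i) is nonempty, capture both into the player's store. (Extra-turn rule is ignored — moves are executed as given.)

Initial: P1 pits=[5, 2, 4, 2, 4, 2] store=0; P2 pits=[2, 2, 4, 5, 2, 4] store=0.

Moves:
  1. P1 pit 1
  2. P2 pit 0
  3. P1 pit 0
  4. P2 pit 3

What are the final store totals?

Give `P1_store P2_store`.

Answer: 0 1

Derivation:
Move 1: P1 pit1 -> P1=[5,0,5,3,4,2](0) P2=[2,2,4,5,2,4](0)
Move 2: P2 pit0 -> P1=[5,0,5,3,4,2](0) P2=[0,3,5,5,2,4](0)
Move 3: P1 pit0 -> P1=[0,1,6,4,5,3](0) P2=[0,3,5,5,2,4](0)
Move 4: P2 pit3 -> P1=[1,2,6,4,5,3](0) P2=[0,3,5,0,3,5](1)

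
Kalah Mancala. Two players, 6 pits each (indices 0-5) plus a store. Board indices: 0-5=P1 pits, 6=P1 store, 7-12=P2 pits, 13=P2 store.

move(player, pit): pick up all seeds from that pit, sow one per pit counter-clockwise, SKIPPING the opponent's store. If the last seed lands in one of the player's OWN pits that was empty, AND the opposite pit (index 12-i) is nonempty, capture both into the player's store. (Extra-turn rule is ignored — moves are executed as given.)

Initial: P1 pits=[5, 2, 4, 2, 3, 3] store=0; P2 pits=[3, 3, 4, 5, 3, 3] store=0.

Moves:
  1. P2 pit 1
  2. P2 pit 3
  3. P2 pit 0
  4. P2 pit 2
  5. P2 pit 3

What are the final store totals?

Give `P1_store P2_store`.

Answer: 0 8

Derivation:
Move 1: P2 pit1 -> P1=[5,2,4,2,3,3](0) P2=[3,0,5,6,4,3](0)
Move 2: P2 pit3 -> P1=[6,3,5,2,3,3](0) P2=[3,0,5,0,5,4](1)
Move 3: P2 pit0 -> P1=[6,3,0,2,3,3](0) P2=[0,1,6,0,5,4](7)
Move 4: P2 pit2 -> P1=[7,4,0,2,3,3](0) P2=[0,1,0,1,6,5](8)
Move 5: P2 pit3 -> P1=[7,4,0,2,3,3](0) P2=[0,1,0,0,7,5](8)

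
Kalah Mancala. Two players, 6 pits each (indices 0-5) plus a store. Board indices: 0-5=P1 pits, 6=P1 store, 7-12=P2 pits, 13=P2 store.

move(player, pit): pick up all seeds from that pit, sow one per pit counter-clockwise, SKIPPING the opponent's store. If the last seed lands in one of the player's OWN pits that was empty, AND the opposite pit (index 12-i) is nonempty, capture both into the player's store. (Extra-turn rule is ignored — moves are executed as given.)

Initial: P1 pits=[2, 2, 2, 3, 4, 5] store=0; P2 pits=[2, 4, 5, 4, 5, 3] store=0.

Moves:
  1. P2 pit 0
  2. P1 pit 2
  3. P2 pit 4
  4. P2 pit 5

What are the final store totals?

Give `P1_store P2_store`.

Answer: 0 2

Derivation:
Move 1: P2 pit0 -> P1=[2,2,2,3,4,5](0) P2=[0,5,6,4,5,3](0)
Move 2: P1 pit2 -> P1=[2,2,0,4,5,5](0) P2=[0,5,6,4,5,3](0)
Move 3: P2 pit4 -> P1=[3,3,1,4,5,5](0) P2=[0,5,6,4,0,4](1)
Move 4: P2 pit5 -> P1=[4,4,2,4,5,5](0) P2=[0,5,6,4,0,0](2)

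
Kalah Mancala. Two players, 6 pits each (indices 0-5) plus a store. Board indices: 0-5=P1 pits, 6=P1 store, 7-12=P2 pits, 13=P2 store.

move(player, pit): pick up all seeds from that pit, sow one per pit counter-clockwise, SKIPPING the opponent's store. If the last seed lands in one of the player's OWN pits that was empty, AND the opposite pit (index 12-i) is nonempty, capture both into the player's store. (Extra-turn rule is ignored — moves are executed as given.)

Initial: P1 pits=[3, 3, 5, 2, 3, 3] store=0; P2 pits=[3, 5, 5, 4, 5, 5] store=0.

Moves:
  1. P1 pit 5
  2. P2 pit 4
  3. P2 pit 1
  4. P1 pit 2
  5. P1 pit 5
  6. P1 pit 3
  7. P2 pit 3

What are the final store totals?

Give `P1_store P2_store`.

Answer: 4 3

Derivation:
Move 1: P1 pit5 -> P1=[3,3,5,2,3,0](1) P2=[4,6,5,4,5,5](0)
Move 2: P2 pit4 -> P1=[4,4,6,2,3,0](1) P2=[4,6,5,4,0,6](1)
Move 3: P2 pit1 -> P1=[5,4,6,2,3,0](1) P2=[4,0,6,5,1,7](2)
Move 4: P1 pit2 -> P1=[5,4,0,3,4,1](2) P2=[5,1,6,5,1,7](2)
Move 5: P1 pit5 -> P1=[5,4,0,3,4,0](3) P2=[5,1,6,5,1,7](2)
Move 6: P1 pit3 -> P1=[5,4,0,0,5,1](4) P2=[5,1,6,5,1,7](2)
Move 7: P2 pit3 -> P1=[6,5,0,0,5,1](4) P2=[5,1,6,0,2,8](3)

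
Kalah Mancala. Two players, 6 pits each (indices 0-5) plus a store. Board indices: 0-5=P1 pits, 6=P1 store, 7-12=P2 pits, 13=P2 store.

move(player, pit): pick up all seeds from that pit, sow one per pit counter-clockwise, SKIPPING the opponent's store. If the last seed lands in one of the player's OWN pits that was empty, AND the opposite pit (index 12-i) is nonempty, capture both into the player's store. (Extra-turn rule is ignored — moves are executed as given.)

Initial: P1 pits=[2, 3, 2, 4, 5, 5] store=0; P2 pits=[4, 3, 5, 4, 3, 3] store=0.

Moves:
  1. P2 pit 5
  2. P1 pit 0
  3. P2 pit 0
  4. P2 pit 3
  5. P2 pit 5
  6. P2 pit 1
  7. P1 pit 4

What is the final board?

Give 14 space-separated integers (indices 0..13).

Answer: 0 6 3 5 0 6 1 1 1 8 1 6 0 5

Derivation:
Move 1: P2 pit5 -> P1=[3,4,2,4,5,5](0) P2=[4,3,5,4,3,0](1)
Move 2: P1 pit0 -> P1=[0,5,3,5,5,5](0) P2=[4,3,5,4,3,0](1)
Move 3: P2 pit0 -> P1=[0,5,3,5,5,5](0) P2=[0,4,6,5,4,0](1)
Move 4: P2 pit3 -> P1=[1,6,3,5,5,5](0) P2=[0,4,6,0,5,1](2)
Move 5: P2 pit5 -> P1=[1,6,3,5,5,5](0) P2=[0,4,6,0,5,0](3)
Move 6: P2 pit1 -> P1=[0,6,3,5,5,5](0) P2=[0,0,7,1,6,0](5)
Move 7: P1 pit4 -> P1=[0,6,3,5,0,6](1) P2=[1,1,8,1,6,0](5)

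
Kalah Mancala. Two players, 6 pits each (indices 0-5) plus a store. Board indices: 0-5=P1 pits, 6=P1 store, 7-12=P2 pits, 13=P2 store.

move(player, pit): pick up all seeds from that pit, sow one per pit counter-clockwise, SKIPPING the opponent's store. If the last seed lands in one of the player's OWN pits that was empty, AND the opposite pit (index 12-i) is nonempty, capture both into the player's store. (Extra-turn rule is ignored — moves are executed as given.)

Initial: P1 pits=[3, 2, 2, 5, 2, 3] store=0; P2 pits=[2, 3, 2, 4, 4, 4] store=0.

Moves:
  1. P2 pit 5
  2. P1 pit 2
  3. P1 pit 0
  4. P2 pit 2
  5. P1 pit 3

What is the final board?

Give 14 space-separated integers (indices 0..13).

Move 1: P2 pit5 -> P1=[4,3,3,5,2,3](0) P2=[2,3,2,4,4,0](1)
Move 2: P1 pit2 -> P1=[4,3,0,6,3,4](0) P2=[2,3,2,4,4,0](1)
Move 3: P1 pit0 -> P1=[0,4,1,7,4,4](0) P2=[2,3,2,4,4,0](1)
Move 4: P2 pit2 -> P1=[0,4,1,7,4,4](0) P2=[2,3,0,5,5,0](1)
Move 5: P1 pit3 -> P1=[0,4,1,0,5,5](1) P2=[3,4,1,6,5,0](1)

Answer: 0 4 1 0 5 5 1 3 4 1 6 5 0 1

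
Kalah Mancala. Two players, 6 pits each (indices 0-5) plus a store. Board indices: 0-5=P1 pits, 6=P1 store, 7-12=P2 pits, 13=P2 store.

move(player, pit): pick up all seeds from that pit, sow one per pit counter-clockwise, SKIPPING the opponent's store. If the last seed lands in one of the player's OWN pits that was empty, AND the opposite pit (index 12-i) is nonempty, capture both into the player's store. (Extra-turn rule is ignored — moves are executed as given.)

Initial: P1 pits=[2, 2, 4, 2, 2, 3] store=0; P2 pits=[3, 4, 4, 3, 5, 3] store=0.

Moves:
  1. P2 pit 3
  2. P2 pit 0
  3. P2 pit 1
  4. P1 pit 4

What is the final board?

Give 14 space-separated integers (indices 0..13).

Move 1: P2 pit3 -> P1=[2,2,4,2,2,3](0) P2=[3,4,4,0,6,4](1)
Move 2: P2 pit0 -> P1=[2,2,0,2,2,3](0) P2=[0,5,5,0,6,4](6)
Move 3: P2 pit1 -> P1=[2,2,0,2,2,3](0) P2=[0,0,6,1,7,5](7)
Move 4: P1 pit4 -> P1=[2,2,0,2,0,4](1) P2=[0,0,6,1,7,5](7)

Answer: 2 2 0 2 0 4 1 0 0 6 1 7 5 7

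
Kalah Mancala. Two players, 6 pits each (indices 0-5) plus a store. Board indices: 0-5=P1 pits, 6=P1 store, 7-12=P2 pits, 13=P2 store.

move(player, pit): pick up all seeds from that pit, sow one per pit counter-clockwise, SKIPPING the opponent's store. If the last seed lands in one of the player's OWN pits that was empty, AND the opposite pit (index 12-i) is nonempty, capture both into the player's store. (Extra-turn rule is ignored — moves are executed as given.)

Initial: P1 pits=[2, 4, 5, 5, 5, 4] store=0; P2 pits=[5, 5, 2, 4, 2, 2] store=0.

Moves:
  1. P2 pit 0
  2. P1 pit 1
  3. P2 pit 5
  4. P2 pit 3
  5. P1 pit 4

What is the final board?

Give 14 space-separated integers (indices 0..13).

Answer: 4 2 6 6 0 6 1 1 7 4 1 4 1 2

Derivation:
Move 1: P2 pit0 -> P1=[2,4,5,5,5,4](0) P2=[0,6,3,5,3,3](0)
Move 2: P1 pit1 -> P1=[2,0,6,6,6,5](0) P2=[0,6,3,5,3,3](0)
Move 3: P2 pit5 -> P1=[3,1,6,6,6,5](0) P2=[0,6,3,5,3,0](1)
Move 4: P2 pit3 -> P1=[4,2,6,6,6,5](0) P2=[0,6,3,0,4,1](2)
Move 5: P1 pit4 -> P1=[4,2,6,6,0,6](1) P2=[1,7,4,1,4,1](2)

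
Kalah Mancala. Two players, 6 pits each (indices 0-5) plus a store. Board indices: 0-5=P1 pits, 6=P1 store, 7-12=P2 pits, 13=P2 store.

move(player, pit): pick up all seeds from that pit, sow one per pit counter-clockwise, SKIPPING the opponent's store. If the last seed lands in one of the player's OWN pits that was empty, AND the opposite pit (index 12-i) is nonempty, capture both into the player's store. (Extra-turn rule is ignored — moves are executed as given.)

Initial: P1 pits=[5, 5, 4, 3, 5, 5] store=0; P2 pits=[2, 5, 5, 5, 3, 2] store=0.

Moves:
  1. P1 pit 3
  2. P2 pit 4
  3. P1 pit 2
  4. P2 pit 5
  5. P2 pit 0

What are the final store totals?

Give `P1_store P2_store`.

Move 1: P1 pit3 -> P1=[5,5,4,0,6,6](1) P2=[2,5,5,5,3,2](0)
Move 2: P2 pit4 -> P1=[6,5,4,0,6,6](1) P2=[2,5,5,5,0,3](1)
Move 3: P1 pit2 -> P1=[6,5,0,1,7,7](2) P2=[2,5,5,5,0,3](1)
Move 4: P2 pit5 -> P1=[7,6,0,1,7,7](2) P2=[2,5,5,5,0,0](2)
Move 5: P2 pit0 -> P1=[7,6,0,1,7,7](2) P2=[0,6,6,5,0,0](2)

Answer: 2 2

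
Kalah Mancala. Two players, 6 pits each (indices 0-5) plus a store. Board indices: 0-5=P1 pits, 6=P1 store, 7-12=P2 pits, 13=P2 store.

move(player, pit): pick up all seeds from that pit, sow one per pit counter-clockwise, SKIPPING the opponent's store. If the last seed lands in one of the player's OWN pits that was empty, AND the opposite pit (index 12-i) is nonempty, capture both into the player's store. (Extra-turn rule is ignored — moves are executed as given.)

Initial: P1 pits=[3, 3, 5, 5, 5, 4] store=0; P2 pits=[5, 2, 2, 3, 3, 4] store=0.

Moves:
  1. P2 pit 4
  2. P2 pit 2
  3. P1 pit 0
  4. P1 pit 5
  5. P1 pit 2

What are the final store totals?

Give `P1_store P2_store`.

Answer: 2 5

Derivation:
Move 1: P2 pit4 -> P1=[4,3,5,5,5,4](0) P2=[5,2,2,3,0,5](1)
Move 2: P2 pit2 -> P1=[4,0,5,5,5,4](0) P2=[5,2,0,4,0,5](5)
Move 3: P1 pit0 -> P1=[0,1,6,6,6,4](0) P2=[5,2,0,4,0,5](5)
Move 4: P1 pit5 -> P1=[0,1,6,6,6,0](1) P2=[6,3,1,4,0,5](5)
Move 5: P1 pit2 -> P1=[0,1,0,7,7,1](2) P2=[7,4,1,4,0,5](5)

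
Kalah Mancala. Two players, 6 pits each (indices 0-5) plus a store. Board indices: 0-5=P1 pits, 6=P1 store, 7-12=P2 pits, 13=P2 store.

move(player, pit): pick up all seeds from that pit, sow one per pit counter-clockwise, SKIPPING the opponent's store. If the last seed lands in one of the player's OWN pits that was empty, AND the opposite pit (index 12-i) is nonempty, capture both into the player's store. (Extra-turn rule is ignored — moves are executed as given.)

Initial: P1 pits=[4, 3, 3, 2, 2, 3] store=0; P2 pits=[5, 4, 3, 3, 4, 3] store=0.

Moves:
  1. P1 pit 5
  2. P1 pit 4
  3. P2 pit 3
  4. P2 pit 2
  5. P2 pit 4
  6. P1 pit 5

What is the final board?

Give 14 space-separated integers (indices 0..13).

Move 1: P1 pit5 -> P1=[4,3,3,2,2,0](1) P2=[6,5,3,3,4,3](0)
Move 2: P1 pit4 -> P1=[4,3,3,2,0,1](2) P2=[6,5,3,3,4,3](0)
Move 3: P2 pit3 -> P1=[4,3,3,2,0,1](2) P2=[6,5,3,0,5,4](1)
Move 4: P2 pit2 -> P1=[4,3,3,2,0,1](2) P2=[6,5,0,1,6,5](1)
Move 5: P2 pit4 -> P1=[5,4,4,3,0,1](2) P2=[6,5,0,1,0,6](2)
Move 6: P1 pit5 -> P1=[5,4,4,3,0,0](3) P2=[6,5,0,1,0,6](2)

Answer: 5 4 4 3 0 0 3 6 5 0 1 0 6 2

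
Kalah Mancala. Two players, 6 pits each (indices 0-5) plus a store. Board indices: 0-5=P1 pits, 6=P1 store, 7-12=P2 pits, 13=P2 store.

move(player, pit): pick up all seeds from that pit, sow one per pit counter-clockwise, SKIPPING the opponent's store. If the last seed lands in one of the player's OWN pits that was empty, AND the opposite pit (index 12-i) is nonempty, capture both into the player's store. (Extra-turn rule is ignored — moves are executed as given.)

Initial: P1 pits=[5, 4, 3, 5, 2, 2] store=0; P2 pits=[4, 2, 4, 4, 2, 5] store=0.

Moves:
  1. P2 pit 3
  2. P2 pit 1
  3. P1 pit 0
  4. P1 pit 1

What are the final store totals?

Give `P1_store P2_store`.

Answer: 2 5

Derivation:
Move 1: P2 pit3 -> P1=[6,4,3,5,2,2](0) P2=[4,2,4,0,3,6](1)
Move 2: P2 pit1 -> P1=[6,4,0,5,2,2](0) P2=[4,0,5,0,3,6](5)
Move 3: P1 pit0 -> P1=[0,5,1,6,3,3](1) P2=[4,0,5,0,3,6](5)
Move 4: P1 pit1 -> P1=[0,0,2,7,4,4](2) P2=[4,0,5,0,3,6](5)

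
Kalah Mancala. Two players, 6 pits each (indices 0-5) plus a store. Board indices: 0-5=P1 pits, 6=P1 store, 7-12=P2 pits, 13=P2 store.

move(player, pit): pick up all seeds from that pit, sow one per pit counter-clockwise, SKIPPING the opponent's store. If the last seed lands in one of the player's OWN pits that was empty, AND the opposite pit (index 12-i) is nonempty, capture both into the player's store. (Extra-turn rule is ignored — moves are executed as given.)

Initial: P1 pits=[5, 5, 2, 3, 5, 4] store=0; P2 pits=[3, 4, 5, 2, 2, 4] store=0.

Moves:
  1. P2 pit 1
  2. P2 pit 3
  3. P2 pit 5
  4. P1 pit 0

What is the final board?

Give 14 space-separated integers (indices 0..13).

Move 1: P2 pit1 -> P1=[5,5,2,3,5,4](0) P2=[3,0,6,3,3,5](0)
Move 2: P2 pit3 -> P1=[5,5,2,3,5,4](0) P2=[3,0,6,0,4,6](1)
Move 3: P2 pit5 -> P1=[6,6,3,4,6,4](0) P2=[3,0,6,0,4,0](2)
Move 4: P1 pit0 -> P1=[0,7,4,5,7,5](1) P2=[3,0,6,0,4,0](2)

Answer: 0 7 4 5 7 5 1 3 0 6 0 4 0 2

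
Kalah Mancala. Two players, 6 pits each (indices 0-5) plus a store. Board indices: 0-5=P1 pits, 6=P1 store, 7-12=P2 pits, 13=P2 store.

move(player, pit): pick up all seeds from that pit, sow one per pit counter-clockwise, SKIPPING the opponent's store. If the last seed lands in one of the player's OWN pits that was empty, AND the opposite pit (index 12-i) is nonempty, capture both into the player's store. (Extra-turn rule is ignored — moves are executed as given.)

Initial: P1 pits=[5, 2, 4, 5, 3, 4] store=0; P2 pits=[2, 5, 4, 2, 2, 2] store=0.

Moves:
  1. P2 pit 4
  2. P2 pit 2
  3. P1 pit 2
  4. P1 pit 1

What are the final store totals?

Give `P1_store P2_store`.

Move 1: P2 pit4 -> P1=[5,2,4,5,3,4](0) P2=[2,5,4,2,0,3](1)
Move 2: P2 pit2 -> P1=[5,2,4,5,3,4](0) P2=[2,5,0,3,1,4](2)
Move 3: P1 pit2 -> P1=[5,2,0,6,4,5](1) P2=[2,5,0,3,1,4](2)
Move 4: P1 pit1 -> P1=[5,0,1,7,4,5](1) P2=[2,5,0,3,1,4](2)

Answer: 1 2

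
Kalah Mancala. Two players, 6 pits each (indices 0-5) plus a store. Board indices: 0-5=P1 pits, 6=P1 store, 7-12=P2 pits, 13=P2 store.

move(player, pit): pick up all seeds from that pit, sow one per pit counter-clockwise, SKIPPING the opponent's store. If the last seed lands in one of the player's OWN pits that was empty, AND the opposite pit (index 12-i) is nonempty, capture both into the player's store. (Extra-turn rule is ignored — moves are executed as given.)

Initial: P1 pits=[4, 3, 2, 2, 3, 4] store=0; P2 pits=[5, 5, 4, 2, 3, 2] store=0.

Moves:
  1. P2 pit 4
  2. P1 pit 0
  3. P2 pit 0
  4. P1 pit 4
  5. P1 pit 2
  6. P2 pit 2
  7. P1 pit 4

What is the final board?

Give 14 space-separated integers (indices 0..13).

Move 1: P2 pit4 -> P1=[5,3,2,2,3,4](0) P2=[5,5,4,2,0,3](1)
Move 2: P1 pit0 -> P1=[0,4,3,3,4,5](0) P2=[5,5,4,2,0,3](1)
Move 3: P2 pit0 -> P1=[0,4,3,3,4,5](0) P2=[0,6,5,3,1,4](1)
Move 4: P1 pit4 -> P1=[0,4,3,3,0,6](1) P2=[1,7,5,3,1,4](1)
Move 5: P1 pit2 -> P1=[0,4,0,4,1,7](1) P2=[1,7,5,3,1,4](1)
Move 6: P2 pit2 -> P1=[1,4,0,4,1,7](1) P2=[1,7,0,4,2,5](2)
Move 7: P1 pit4 -> P1=[1,4,0,4,0,8](1) P2=[1,7,0,4,2,5](2)

Answer: 1 4 0 4 0 8 1 1 7 0 4 2 5 2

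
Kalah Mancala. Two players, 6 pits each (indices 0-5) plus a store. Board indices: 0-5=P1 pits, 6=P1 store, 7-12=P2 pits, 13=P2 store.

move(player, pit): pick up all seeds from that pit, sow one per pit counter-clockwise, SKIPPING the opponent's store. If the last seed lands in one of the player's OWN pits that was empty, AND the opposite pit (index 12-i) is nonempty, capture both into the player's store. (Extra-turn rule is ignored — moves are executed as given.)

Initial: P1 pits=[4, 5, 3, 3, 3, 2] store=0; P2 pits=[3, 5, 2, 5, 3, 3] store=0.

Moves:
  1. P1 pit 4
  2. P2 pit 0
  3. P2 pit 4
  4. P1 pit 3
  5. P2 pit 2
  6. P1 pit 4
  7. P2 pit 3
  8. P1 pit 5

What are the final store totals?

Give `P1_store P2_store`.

Move 1: P1 pit4 -> P1=[4,5,3,3,0,3](1) P2=[4,5,2,5,3,3](0)
Move 2: P2 pit0 -> P1=[4,5,3,3,0,3](1) P2=[0,6,3,6,4,3](0)
Move 3: P2 pit4 -> P1=[5,6,3,3,0,3](1) P2=[0,6,3,6,0,4](1)
Move 4: P1 pit3 -> P1=[5,6,3,0,1,4](2) P2=[0,6,3,6,0,4](1)
Move 5: P2 pit2 -> P1=[5,6,3,0,1,4](2) P2=[0,6,0,7,1,5](1)
Move 6: P1 pit4 -> P1=[5,6,3,0,0,5](2) P2=[0,6,0,7,1,5](1)
Move 7: P2 pit3 -> P1=[6,7,4,1,0,5](2) P2=[0,6,0,0,2,6](2)
Move 8: P1 pit5 -> P1=[6,7,4,1,0,0](3) P2=[1,7,1,1,2,6](2)

Answer: 3 2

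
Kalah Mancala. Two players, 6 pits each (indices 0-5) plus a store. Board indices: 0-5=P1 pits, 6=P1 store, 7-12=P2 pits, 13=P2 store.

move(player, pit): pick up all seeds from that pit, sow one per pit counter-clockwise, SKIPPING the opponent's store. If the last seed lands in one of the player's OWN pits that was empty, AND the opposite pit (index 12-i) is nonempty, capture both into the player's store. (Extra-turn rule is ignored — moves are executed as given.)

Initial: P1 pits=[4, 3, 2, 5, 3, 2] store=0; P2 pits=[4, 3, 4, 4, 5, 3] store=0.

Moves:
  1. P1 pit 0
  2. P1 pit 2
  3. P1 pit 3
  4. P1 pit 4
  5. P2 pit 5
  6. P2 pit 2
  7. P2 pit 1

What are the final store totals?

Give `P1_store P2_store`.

Move 1: P1 pit0 -> P1=[0,4,3,6,4,2](0) P2=[4,3,4,4,5,3](0)
Move 2: P1 pit2 -> P1=[0,4,0,7,5,3](0) P2=[4,3,4,4,5,3](0)
Move 3: P1 pit3 -> P1=[0,4,0,0,6,4](1) P2=[5,4,5,5,5,3](0)
Move 4: P1 pit4 -> P1=[0,4,0,0,0,5](2) P2=[6,5,6,6,5,3](0)
Move 5: P2 pit5 -> P1=[1,5,0,0,0,5](2) P2=[6,5,6,6,5,0](1)
Move 6: P2 pit2 -> P1=[2,6,0,0,0,5](2) P2=[6,5,0,7,6,1](2)
Move 7: P2 pit1 -> P1=[2,6,0,0,0,5](2) P2=[6,0,1,8,7,2](3)

Answer: 2 3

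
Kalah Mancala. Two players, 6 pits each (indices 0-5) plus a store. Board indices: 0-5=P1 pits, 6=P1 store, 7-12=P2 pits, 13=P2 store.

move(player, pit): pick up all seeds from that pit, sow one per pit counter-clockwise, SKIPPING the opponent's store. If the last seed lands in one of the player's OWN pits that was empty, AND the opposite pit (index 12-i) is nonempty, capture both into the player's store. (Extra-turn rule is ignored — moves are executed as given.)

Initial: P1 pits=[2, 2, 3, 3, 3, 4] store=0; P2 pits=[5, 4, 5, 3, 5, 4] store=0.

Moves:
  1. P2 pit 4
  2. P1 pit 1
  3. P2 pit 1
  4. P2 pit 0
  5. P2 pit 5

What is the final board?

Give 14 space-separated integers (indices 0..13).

Answer: 4 1 6 5 5 5 0 0 1 7 5 2 0 2

Derivation:
Move 1: P2 pit4 -> P1=[3,3,4,3,3,4](0) P2=[5,4,5,3,0,5](1)
Move 2: P1 pit1 -> P1=[3,0,5,4,4,4](0) P2=[5,4,5,3,0,5](1)
Move 3: P2 pit1 -> P1=[3,0,5,4,4,4](0) P2=[5,0,6,4,1,6](1)
Move 4: P2 pit0 -> P1=[3,0,5,4,4,4](0) P2=[0,1,7,5,2,7](1)
Move 5: P2 pit5 -> P1=[4,1,6,5,5,5](0) P2=[0,1,7,5,2,0](2)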